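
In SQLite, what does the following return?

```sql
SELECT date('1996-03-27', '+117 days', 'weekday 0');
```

Applying '+117 days' to 1996-03-27: counting 117 days forward gives 1996-07-22.
`weekday 0` advances to the next Sunday; 1996-07-22 is a Monday, so it moves forward to 1996-07-28.

1996-07-28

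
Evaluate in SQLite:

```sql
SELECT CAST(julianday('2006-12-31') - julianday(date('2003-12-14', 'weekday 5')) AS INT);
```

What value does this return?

`weekday 5` advances to the next Friday; 2003-12-14 is a Sunday, so it moves forward to 2003-12-19.
12 days remain in December 2003 after the 19th (31 − 19).
Full months from January 2004 through November 2006 contribute their day counts.
Then 31 days into December 2006.
Total: 12 + 31 + 29 + 31 + 30 + 31 + 30 + 31 + 31 + 30 + 31 + 30 + 31 + 31 + 28 + 31 + 30 + 31 + 30 + 31 + 31 + 30 + 31 + 30 + 31 + 31 + 28 + 31 + 30 + 31 + 30 + 31 + 31 + 30 + 31 + 30 + 31 = 1108.

1108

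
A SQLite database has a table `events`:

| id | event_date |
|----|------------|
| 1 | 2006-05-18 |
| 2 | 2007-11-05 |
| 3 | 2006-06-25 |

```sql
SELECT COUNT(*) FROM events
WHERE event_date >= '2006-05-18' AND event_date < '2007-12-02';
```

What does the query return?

3

Rows in [2006-05-18, 2007-12-02): 2006-05-18, 2007-11-05, 2006-06-25 → 3 rows.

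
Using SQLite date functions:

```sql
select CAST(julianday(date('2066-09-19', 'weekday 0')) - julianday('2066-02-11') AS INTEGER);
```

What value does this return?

220

`weekday 0` advances to the next Sunday; 2066-09-19 is already a Sunday, so it stays at 2066-09-19.
17 days remain in February 2066 after the 11th (28 − 11).
Full months from March 2066 through August 2066 contribute their day counts.
Then 19 days into September 2066.
Total: 17 + 31 + 30 + 31 + 30 + 31 + 31 + 19 = 220.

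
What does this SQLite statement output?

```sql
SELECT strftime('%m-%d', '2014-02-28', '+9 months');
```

First apply '+9 months': 2014-02-28 → 2014-11-28.
`%m-%d` extracts the month-day: 11-28.

11-28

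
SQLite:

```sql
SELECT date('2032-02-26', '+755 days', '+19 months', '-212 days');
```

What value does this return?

Applying '+755 days' to 2032-02-26: counting 755 days forward gives 2034-03-22.
Adding +19 months to 2034-03-22 gives 2035-10-22.
Applying '-212 days' to 2035-10-22: counting 212 days back gives 2035-03-24.

2035-03-24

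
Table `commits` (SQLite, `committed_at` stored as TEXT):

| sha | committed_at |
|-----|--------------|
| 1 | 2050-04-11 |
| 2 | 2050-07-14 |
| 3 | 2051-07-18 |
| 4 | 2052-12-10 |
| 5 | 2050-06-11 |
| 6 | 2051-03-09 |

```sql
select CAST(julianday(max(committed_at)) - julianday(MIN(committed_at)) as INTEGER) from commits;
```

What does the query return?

974

MIN = 2050-04-11, MAX = 2052-12-10.
19 days remain in April 2050 after the 11th (30 − 11).
Full months from May 2050 through November 2052 contribute their day counts.
Then 10 days into December 2052.
Total: 19 + 31 + 30 + 31 + 31 + 30 + 31 + 30 + 31 + 31 + 28 + 31 + 30 + 31 + 30 + 31 + 31 + 30 + 31 + 30 + 31 + 31 + 29 + 31 + 30 + 31 + 30 + 31 + 31 + 30 + 31 + 30 + 10 = 974.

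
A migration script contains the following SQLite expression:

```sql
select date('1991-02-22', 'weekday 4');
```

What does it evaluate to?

`weekday 4` advances to the next Thursday; 1991-02-22 is a Friday, so it moves forward to 1991-02-28.

1991-02-28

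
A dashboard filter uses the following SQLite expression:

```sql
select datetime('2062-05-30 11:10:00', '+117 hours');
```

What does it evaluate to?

+117 hours from 2062-05-30 11:10:00 is 2062-06-04 08:10:00 (crosses midnight).

2062-06-04 08:10:00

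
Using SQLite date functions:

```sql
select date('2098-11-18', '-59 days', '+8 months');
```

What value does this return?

2099-05-20

Applying '-59 days' to 2098-11-18: counting 59 days back gives 2098-09-20.
Adding +8 months to 2098-09-20 gives 2099-05-20.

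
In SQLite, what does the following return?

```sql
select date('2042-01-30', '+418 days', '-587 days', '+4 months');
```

Applying '+418 days' to 2042-01-30: counting 418 days forward gives 2043-03-24.
Applying '-587 days' to 2043-03-24: counting 587 days back gives 2041-08-14.
Adding +4 months to 2041-08-14 gives 2041-12-14.

2041-12-14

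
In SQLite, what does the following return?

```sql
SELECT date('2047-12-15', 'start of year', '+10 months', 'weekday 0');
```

`start of year` rewinds 2047-12-15 to 2047-01-01.
Adding +10 months to 2047-01-01 gives 2047-11-01.
`weekday 0` advances to the next Sunday; 2047-11-01 is a Friday, so it moves forward to 2047-11-03.

2047-11-03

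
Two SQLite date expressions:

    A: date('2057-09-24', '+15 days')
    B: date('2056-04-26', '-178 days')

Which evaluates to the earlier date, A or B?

A = 2057-10-09.
B = 2055-10-31.
B is earlier.

B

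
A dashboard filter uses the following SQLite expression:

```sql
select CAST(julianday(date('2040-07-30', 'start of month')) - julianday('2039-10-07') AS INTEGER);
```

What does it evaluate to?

`start of month` rewinds 2040-07-30 to 2040-07-01.
24 days remain in October 2039 after the 7th (31 − 7).
Full months from November 2039 through June 2040 contribute their day counts.
Then 1 day into July 2040.
Total: 24 + 30 + 31 + 31 + 29 + 31 + 30 + 31 + 30 + 1 = 268.

268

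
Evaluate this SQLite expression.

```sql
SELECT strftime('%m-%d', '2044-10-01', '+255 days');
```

First apply '+255 days': 2044-10-01 → 2045-06-13.
`%m-%d` extracts the month-day: 06-13.

06-13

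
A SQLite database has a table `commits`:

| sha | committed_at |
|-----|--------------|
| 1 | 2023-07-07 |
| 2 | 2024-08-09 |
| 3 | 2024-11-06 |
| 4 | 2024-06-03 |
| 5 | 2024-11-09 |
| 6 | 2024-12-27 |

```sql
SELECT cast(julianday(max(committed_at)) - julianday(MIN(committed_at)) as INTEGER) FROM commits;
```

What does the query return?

539

MIN = 2023-07-07, MAX = 2024-12-27.
24 days remain in July 2023 after the 7th (31 − 7).
Full months from August 2023 through November 2024 contribute their day counts.
Then 27 days into December 2024.
Total: 24 + 31 + 30 + 31 + 30 + 31 + 31 + 29 + 31 + 30 + 31 + 30 + 31 + 31 + 30 + 31 + 30 + 27 = 539.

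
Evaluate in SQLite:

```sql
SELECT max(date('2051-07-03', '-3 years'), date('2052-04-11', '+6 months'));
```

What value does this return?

date('2051-07-03', '-3 years') → 2048-07-03.
date('2052-04-11', '+6 months') → 2052-10-11.
Later of the two is 2052-10-11.

2052-10-11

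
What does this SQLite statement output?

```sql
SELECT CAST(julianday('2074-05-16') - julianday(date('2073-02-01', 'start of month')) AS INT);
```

`start of month` rewinds 2073-02-01 to 2073-02-01.
27 days remain in February 2073 after the 1st (28 − 1).
Full months from March 2073 through April 2074 contribute their day counts.
Then 16 days into May 2074.
Total: 27 + 31 + 30 + 31 + 30 + 31 + 31 + 30 + 31 + 30 + 31 + 31 + 28 + 31 + 30 + 16 = 469.

469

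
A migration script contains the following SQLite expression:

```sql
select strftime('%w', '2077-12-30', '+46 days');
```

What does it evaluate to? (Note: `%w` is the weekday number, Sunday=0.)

1

First apply '+46 days': 2077-12-30 → 2078-02-14.
2078-02-14 is a Monday; with Sunday=0 that is 1.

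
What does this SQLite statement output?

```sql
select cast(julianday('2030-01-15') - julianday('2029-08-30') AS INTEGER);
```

1 day remains in August 2029 after the 30th (31 − 30).
September 2029: 30 days.
October 2029: 31 days.
November 2029: 30 days.
December 2029: 31 days.
Then 15 days into January 2030.
Total: 1 + 30 + 31 + 30 + 31 + 15 = 138.

138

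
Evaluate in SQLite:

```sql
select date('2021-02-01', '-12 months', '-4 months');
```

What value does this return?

2019-10-01

Adding -12 months to 2021-02-01 gives 2020-02-01.
Adding -4 months to 2020-02-01 gives 2019-10-01.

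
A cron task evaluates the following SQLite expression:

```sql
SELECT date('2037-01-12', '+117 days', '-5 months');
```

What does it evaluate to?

2036-12-09

Applying '+117 days' to 2037-01-12: counting 117 days forward gives 2037-05-09.
Adding -5 months to 2037-05-09 gives 2036-12-09.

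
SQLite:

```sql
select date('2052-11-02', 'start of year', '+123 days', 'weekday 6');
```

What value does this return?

2052-05-04

`start of year` rewinds 2052-11-02 to 2052-01-01.
Applying '+123 days' to 2052-01-01: counting 123 days forward gives 2052-05-03.
`weekday 6` advances to the next Saturday; 2052-05-03 is a Friday, so it moves forward to 2052-05-04.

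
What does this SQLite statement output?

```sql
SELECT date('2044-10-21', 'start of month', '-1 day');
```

`start of month` rewinds 2044-10-21 to 2044-10-01.
Going back 1 day from 2044-10-01 reaches 2044-09-30 (last day of September, 30 days).

2044-09-30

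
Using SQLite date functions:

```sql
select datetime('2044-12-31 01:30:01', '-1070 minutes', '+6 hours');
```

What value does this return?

2044-12-30 13:40:01

1070 minutes = 17h 50m; -1070 minutes from 2044-12-31 01:30:01 is 2044-12-30 07:40:01 (crosses midnight).
+6 hours from 2044-12-30 07:40:01 is 2044-12-30 13:40:01.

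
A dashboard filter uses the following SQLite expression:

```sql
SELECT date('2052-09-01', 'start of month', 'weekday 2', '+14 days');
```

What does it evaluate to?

2052-09-17

`start of month` rewinds 2052-09-01 to 2052-09-01.
`weekday 2` advances to the next Tuesday; 2052-09-01 is a Sunday, so it moves forward to 2052-09-03.
Advancing 14 more days within September lands on 2052-09-17.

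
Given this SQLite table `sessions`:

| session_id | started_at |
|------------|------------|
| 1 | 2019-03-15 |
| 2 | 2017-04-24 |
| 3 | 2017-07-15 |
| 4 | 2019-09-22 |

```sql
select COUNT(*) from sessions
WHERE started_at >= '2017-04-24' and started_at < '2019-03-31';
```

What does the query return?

Rows in [2017-04-24, 2019-03-31): 2019-03-15, 2017-04-24, 2017-07-15 → 3 rows.

3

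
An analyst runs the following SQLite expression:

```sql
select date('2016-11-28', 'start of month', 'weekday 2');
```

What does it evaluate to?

2016-11-01

`start of month` rewinds 2016-11-28 to 2016-11-01.
`weekday 2` advances to the next Tuesday; 2016-11-01 is already a Tuesday, so it stays at 2016-11-01.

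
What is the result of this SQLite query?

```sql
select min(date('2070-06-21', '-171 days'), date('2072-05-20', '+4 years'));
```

date('2070-06-21', '-171 days') → 2070-01-01.
date('2072-05-20', '+4 years') → 2076-05-20.
Earlier of the two is 2070-01-01.

2070-01-01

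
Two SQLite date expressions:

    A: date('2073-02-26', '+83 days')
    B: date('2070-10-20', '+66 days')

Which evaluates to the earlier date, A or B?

A = 2073-05-20.
B = 2070-12-25.
B is earlier.

B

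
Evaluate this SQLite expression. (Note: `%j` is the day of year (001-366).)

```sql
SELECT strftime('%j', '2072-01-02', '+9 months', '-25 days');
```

First apply '+9 months', '-25 days': 2072-01-02 → 2072-09-07.
Day-of-year for 2072-09-07: days since 2072-01-01 inclusive = 251, zero-padded to 251.

251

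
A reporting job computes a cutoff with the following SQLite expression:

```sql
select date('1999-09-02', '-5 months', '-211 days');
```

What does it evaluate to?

1998-09-03

Adding -5 months to 1999-09-02 gives 1999-04-02.
Applying '-211 days' to 1999-04-02: counting 211 days back gives 1998-09-03.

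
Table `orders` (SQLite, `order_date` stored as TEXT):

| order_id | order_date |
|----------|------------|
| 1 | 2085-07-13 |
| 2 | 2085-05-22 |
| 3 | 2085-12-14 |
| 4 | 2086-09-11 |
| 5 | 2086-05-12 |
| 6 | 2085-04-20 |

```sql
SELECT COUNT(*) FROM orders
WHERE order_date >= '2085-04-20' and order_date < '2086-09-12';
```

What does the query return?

6

Rows in [2085-04-20, 2086-09-12): 2085-07-13, 2085-05-22, 2085-12-14, 2086-09-11, 2086-05-12, 2085-04-20 → 6 rows.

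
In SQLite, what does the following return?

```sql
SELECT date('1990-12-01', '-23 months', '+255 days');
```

1989-09-13

Adding -23 months to 1990-12-01 gives 1989-01-01.
Applying '+255 days' to 1989-01-01: counting 255 days forward gives 1989-09-13.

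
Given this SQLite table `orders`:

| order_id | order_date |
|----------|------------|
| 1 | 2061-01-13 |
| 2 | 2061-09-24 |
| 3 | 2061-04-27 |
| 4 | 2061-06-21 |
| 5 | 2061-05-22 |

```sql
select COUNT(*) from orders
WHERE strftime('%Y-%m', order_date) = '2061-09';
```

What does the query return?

1

Rows with year-month 2061-09: 2061-09-24 → 1.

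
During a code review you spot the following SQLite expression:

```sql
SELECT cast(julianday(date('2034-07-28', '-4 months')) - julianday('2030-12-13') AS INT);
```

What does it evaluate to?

Adding -4 months to 2034-07-28 gives 2034-03-28.
18 days remain in December 2030 after the 13th (31 − 13).
Full months from January 2031 through February 2034 contribute their day counts.
Then 28 days into March 2034.
Total: 18 + 31 + 28 + 31 + 30 + 31 + 30 + 31 + 31 + 30 + 31 + 30 + 31 + 31 + 29 + 31 + 30 + 31 + 30 + 31 + 31 + 30 + 31 + 30 + 31 + 31 + 28 + 31 + 30 + 31 + 30 + 31 + 31 + 30 + 31 + 30 + 31 + 31 + 28 + 28 = 1201.

1201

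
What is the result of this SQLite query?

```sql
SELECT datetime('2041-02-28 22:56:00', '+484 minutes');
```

2041-03-01 07:00:00

484 minutes = 8h 4m; +484 minutes from 2041-02-28 22:56:00 is 2041-03-01 07:00:00 (crosses midnight).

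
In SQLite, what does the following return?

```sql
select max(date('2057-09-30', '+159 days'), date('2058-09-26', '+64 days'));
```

2058-11-29

date('2057-09-30', '+159 days') → 2058-03-08.
date('2058-09-26', '+64 days') → 2058-11-29.
Later of the two is 2058-11-29.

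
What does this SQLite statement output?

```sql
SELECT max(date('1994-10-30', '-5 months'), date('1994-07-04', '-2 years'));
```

date('1994-10-30', '-5 months') → 1994-05-30.
date('1994-07-04', '-2 years') → 1992-07-04.
Later of the two is 1994-05-30.

1994-05-30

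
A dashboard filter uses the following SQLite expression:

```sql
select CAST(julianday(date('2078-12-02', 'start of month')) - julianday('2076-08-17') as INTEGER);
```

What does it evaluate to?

836

`start of month` rewinds 2078-12-02 to 2078-12-01.
14 days remain in August 2076 after the 17th (31 − 17).
Full months from September 2076 through November 2078 contribute their day counts.
Then 1 day into December 2078.
Total: 14 + 30 + 31 + 30 + 31 + 31 + 28 + 31 + 30 + 31 + 30 + 31 + 31 + 30 + 31 + 30 + 31 + 31 + 28 + 31 + 30 + 31 + 30 + 31 + 31 + 30 + 31 + 30 + 1 = 836.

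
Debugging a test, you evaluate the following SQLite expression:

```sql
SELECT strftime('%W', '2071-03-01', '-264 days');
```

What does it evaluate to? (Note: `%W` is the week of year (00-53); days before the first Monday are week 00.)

First apply '-264 days': 2071-03-01 → 2070-06-10.
2070-06-10 is a Tuesday. SQLite's %W counts Mondays since the year started; the result is 23.

23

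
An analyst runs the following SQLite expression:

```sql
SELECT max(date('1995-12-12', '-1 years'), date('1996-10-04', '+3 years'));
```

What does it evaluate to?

1999-10-04

date('1995-12-12', '-1 years') → 1994-12-12.
date('1996-10-04', '+3 years') → 1999-10-04.
Later of the two is 1999-10-04.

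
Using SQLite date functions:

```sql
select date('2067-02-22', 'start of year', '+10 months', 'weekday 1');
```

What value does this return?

`start of year` rewinds 2067-02-22 to 2067-01-01.
Adding +10 months to 2067-01-01 gives 2067-11-01.
`weekday 1` advances to the next Monday; 2067-11-01 is a Tuesday, so it moves forward to 2067-11-07.

2067-11-07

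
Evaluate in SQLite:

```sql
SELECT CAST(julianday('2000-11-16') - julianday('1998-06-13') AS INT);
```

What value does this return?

17 days remain in June 1998 after the 13th (30 − 13).
Full months from July 1998 through October 2000 contribute their day counts.
Then 16 days into November 2000.
Total: 17 + 31 + 31 + 30 + 31 + 30 + 31 + 31 + 28 + 31 + 30 + 31 + 30 + 31 + 31 + 30 + 31 + 30 + 31 + 31 + 29 + 31 + 30 + 31 + 30 + 31 + 31 + 30 + 31 + 16 = 887.

887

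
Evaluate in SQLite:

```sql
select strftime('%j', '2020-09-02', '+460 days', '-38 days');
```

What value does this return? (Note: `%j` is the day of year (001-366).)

First apply '+460 days', '-38 days': 2020-09-02 → 2021-10-29.
Day-of-year for 2021-10-29: days since 2021-01-01 inclusive = 302, zero-padded to 302.

302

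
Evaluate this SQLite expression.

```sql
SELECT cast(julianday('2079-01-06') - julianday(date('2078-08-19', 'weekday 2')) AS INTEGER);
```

136

`weekday 2` advances to the next Tuesday; 2078-08-19 is a Friday, so it moves forward to 2078-08-23.
8 days remain in August 2078 after the 23rd (31 − 23).
September 2078: 30 days.
October 2078: 31 days.
November 2078: 30 days.
December 2078: 31 days.
Then 6 days into January 2079.
Total: 8 + 30 + 31 + 30 + 31 + 6 = 136.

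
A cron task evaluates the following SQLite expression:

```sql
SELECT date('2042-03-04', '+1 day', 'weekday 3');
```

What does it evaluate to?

2042-03-05

Advancing 1 more day within March lands on 2042-03-05.
`weekday 3` advances to the next Wednesday; 2042-03-05 is already a Wednesday, so it stays at 2042-03-05.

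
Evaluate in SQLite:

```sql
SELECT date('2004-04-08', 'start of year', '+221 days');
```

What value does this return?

2004-08-09

`start of year` rewinds 2004-04-08 to 2004-01-01.
Applying '+221 days' to 2004-01-01: counting 221 days forward gives 2004-08-09.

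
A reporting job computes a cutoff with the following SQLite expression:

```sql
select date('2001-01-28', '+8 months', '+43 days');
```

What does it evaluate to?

Adding +8 months to 2001-01-28 gives 2001-09-28.
Applying '+43 days' to 2001-09-28: counting 43 days forward gives 2001-11-10.

2001-11-10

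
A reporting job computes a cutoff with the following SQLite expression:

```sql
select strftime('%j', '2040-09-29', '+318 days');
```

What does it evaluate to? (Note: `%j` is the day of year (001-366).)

225

First apply '+318 days': 2040-09-29 → 2041-08-13.
Day-of-year for 2041-08-13: days since 2041-01-01 inclusive = 225, zero-padded to 225.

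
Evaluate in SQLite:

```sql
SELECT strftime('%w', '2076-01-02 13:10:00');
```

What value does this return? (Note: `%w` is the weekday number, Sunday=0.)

2076-01-02 is a Thursday; with Sunday=0 that is 4.

4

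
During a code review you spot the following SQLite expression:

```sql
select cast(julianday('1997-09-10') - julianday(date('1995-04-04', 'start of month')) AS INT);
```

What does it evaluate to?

893

`start of month` rewinds 1995-04-04 to 1995-04-01.
29 days remain in April 1995 after the 1st (30 − 1).
Full months from May 1995 through August 1997 contribute their day counts.
Then 10 days into September 1997.
Total: 29 + 31 + 30 + 31 + 31 + 30 + 31 + 30 + 31 + 31 + 29 + 31 + 30 + 31 + 30 + 31 + 31 + 30 + 31 + 30 + 31 + 31 + 28 + 31 + 30 + 31 + 30 + 31 + 31 + 10 = 893.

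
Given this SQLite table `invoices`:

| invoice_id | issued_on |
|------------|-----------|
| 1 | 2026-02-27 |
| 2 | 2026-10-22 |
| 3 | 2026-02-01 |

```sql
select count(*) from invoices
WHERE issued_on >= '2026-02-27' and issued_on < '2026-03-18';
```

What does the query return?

Rows in [2026-02-27, 2026-03-18): 2026-02-27 → 1 row.

1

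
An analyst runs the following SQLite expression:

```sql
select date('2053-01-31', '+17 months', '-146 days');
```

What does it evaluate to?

Adding +17 months to 2053-01-31 targets 2054-06-31. June 2054 has only 30 days, so SQLite normalizes the 1-day overflow forward to 2054-07-01.
Applying '-146 days' to 2054-07-01: counting 146 days back gives 2054-02-05.

2054-02-05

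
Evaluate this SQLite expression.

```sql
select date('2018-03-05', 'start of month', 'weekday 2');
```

2018-03-06

`start of month` rewinds 2018-03-05 to 2018-03-01.
`weekday 2` advances to the next Tuesday; 2018-03-01 is a Thursday, so it moves forward to 2018-03-06.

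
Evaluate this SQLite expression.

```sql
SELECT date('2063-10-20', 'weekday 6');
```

2063-10-20

`weekday 6` advances to the next Saturday; 2063-10-20 is already a Saturday, so it stays at 2063-10-20.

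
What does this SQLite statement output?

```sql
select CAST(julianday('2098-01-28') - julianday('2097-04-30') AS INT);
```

0 days remain in April 2097 after the 30th (30 − 30).
Full months from May 2097 through December 2097 contribute their day counts.
Then 28 days into January 2098.
Total: 0 + 31 + 30 + 31 + 31 + 30 + 31 + 30 + 31 + 28 = 273.

273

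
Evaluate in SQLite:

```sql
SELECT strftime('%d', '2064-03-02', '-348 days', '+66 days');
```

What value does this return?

25

First apply '-348 days', '+66 days': 2064-03-02 → 2063-05-25.
`%d` extracts the 2-digit day of month: 25.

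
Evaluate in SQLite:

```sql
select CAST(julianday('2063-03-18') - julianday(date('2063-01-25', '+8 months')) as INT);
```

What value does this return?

Adding +8 months to 2063-01-25 gives 2063-09-25.
13 days remain in March 2063 after the 18th (31 − 18).
April 2063: 30 days.
May 2063: 31 days.
June 2063: 30 days.
July 2063: 31 days.
August 2063: 31 days.
Then 25 days into September 2063.
Total: 13 + 30 + 31 + 30 + 31 + 31 + 25 = 191.
The subtraction is earlier − later, so the result is −191 → -191.

-191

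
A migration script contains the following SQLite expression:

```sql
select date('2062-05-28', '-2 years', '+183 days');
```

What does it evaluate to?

2060-11-27

Adding -2 years to 2062-05-28 gives 2060-05-28.
Applying '+183 days' to 2060-05-28: counting 183 days forward gives 2060-11-27.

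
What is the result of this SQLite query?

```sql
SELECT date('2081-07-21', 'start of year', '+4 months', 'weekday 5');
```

2081-05-02

`start of year` rewinds 2081-07-21 to 2081-01-01.
Adding +4 months to 2081-01-01 gives 2081-05-01.
`weekday 5` advances to the next Friday; 2081-05-01 is a Thursday, so it moves forward to 2081-05-02.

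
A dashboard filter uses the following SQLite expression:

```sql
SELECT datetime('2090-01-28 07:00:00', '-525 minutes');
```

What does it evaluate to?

2090-01-27 22:15:00

525 minutes = 8h 45m; -525 minutes from 2090-01-28 07:00:00 is 2090-01-27 22:15:00 (crosses midnight).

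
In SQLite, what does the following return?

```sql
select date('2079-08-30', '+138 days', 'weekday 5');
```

Applying '+138 days' to 2079-08-30: counting 138 days forward gives 2080-01-15.
`weekday 5` advances to the next Friday; 2080-01-15 is a Monday, so it moves forward to 2080-01-19.

2080-01-19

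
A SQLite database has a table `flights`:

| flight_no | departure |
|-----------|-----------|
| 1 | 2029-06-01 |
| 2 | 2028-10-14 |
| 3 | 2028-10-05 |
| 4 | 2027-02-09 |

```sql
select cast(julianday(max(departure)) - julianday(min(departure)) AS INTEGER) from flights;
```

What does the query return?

843

MIN = 2027-02-09, MAX = 2029-06-01.
19 days remain in February 2027 after the 9th (28 − 9).
Full months from March 2027 through May 2029 contribute their day counts.
Then 1 day into June 2029.
Total: 19 + 31 + 30 + 31 + 30 + 31 + 31 + 30 + 31 + 30 + 31 + 31 + 29 + 31 + 30 + 31 + 30 + 31 + 31 + 30 + 31 + 30 + 31 + 31 + 28 + 31 + 30 + 31 + 1 = 843.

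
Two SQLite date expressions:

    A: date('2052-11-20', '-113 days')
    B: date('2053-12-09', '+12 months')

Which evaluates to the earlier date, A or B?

A

A = 2052-07-30.
B = 2054-12-09.
A is earlier.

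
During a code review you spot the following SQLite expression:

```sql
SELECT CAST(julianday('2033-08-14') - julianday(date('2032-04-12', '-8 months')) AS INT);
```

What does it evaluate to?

733

Adding -8 months to 2032-04-12 gives 2031-08-12.
19 days remain in August 2031 after the 12th (31 − 12).
Full months from September 2031 through July 2033 contribute their day counts.
Then 14 days into August 2033.
Total: 19 + 30 + 31 + 30 + 31 + 31 + 29 + 31 + 30 + 31 + 30 + 31 + 31 + 30 + 31 + 30 + 31 + 31 + 28 + 31 + 30 + 31 + 30 + 31 + 14 = 733.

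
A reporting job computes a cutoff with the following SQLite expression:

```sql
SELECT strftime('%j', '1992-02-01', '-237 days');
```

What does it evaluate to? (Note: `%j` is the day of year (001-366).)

First apply '-237 days': 1992-02-01 → 1991-06-09.
Day-of-year for 1991-06-09: days since 1991-01-01 inclusive = 160, zero-padded to 160.

160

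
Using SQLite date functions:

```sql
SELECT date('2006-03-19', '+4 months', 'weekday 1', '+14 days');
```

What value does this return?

Adding +4 months to 2006-03-19 gives 2006-07-19.
`weekday 1` advances to the next Monday; 2006-07-19 is a Wednesday, so it moves forward to 2006-07-24.
July 2006 has 31 days; 7 remain after the 24th, so 8 days reach 2006-08-01.
Advancing 6 more days within August lands on 2006-08-07.

2006-08-07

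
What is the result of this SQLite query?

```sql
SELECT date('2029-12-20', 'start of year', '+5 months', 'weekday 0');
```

`start of year` rewinds 2029-12-20 to 2029-01-01.
Adding +5 months to 2029-01-01 gives 2029-06-01.
`weekday 0` advances to the next Sunday; 2029-06-01 is a Friday, so it moves forward to 2029-06-03.

2029-06-03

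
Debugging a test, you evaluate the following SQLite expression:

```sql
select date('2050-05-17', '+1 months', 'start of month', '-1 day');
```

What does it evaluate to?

Adding +1 month to 2050-05-17 gives 2050-06-17.
`start of month` rewinds 2050-06-17 to 2050-06-01.
Going back 1 day from 2050-06-01 reaches 2050-05-31 (last day of May, 31 days).

2050-05-31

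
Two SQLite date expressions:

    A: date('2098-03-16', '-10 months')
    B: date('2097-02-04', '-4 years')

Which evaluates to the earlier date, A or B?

B

A = 2097-05-16.
B = 2093-02-04.
B is earlier.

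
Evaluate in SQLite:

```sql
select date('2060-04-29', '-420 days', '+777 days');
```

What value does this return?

2061-04-21

Applying '-420 days' to 2060-04-29: counting 420 days back gives 2059-03-06.
Applying '+777 days' to 2059-03-06: counting 777 days forward gives 2061-04-21.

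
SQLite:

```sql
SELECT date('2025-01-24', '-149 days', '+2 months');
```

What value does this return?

Applying '-149 days' to 2025-01-24: counting 149 days back gives 2024-08-28.
Adding +2 months to 2024-08-28 gives 2024-10-28.

2024-10-28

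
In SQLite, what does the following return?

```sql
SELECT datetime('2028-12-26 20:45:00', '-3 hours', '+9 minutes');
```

-3 hours from 2028-12-26 20:45:00 is 2028-12-26 17:45:00.
+9 minutes from 2028-12-26 17:45:00 is 2028-12-26 17:54:00.

2028-12-26 17:54:00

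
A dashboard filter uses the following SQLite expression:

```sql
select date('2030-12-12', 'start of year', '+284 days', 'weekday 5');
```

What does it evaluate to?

2030-10-18

`start of year` rewinds 2030-12-12 to 2030-01-01.
Applying '+284 days' to 2030-01-01: counting 284 days forward gives 2030-10-12.
`weekday 5` advances to the next Friday; 2030-10-12 is a Saturday, so it moves forward to 2030-10-18.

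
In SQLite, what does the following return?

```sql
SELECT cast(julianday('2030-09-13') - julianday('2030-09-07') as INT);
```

6

Both dates are in September 2030: 13 − 7 = 6.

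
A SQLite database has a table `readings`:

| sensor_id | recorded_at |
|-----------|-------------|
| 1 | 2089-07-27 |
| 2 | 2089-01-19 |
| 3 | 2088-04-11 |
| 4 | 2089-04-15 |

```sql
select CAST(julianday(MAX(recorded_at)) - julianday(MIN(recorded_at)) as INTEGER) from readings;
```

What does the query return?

472

MIN = 2088-04-11, MAX = 2089-07-27.
19 days remain in April 2088 after the 11th (30 − 11).
Full months from May 2088 through June 2089 contribute their day counts.
Then 27 days into July 2089.
Total: 19 + 31 + 30 + 31 + 31 + 30 + 31 + 30 + 31 + 31 + 28 + 31 + 30 + 31 + 30 + 27 = 472.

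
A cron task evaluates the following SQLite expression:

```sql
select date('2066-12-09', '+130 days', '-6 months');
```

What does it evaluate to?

Applying '+130 days' to 2066-12-09: counting 130 days forward gives 2067-04-18.
Adding -6 months to 2067-04-18 gives 2066-10-18.

2066-10-18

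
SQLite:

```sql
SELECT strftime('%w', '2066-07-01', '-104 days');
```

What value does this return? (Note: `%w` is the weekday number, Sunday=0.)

5

First apply '-104 days': 2066-07-01 → 2066-03-19.
2066-03-19 is a Friday; with Sunday=0 that is 5.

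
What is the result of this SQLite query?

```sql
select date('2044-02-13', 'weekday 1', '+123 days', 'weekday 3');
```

`weekday 1` advances to the next Monday; 2044-02-13 is a Saturday, so it moves forward to 2044-02-15.
Applying '+123 days' to 2044-02-15: counting 123 days forward gives 2044-06-17.
`weekday 3` advances to the next Wednesday; 2044-06-17 is a Friday, so it moves forward to 2044-06-22.

2044-06-22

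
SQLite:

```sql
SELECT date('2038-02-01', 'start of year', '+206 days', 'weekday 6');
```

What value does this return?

`start of year` rewinds 2038-02-01 to 2038-01-01.
Applying '+206 days' to 2038-01-01: counting 206 days forward gives 2038-07-26.
`weekday 6` advances to the next Saturday; 2038-07-26 is a Monday, so it moves forward to 2038-07-31.

2038-07-31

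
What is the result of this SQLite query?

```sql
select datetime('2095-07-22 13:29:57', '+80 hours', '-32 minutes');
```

2095-07-25 20:57:57

+80 hours from 2095-07-22 13:29:57 is 2095-07-25 21:29:57 (crosses midnight).
-32 minutes from 2095-07-25 21:29:57 is 2095-07-25 20:57:57.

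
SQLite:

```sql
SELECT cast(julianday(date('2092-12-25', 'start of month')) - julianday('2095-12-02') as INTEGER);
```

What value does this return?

-1096

`start of month` rewinds 2092-12-25 to 2092-12-01.
30 days remain in December 2092 after the 1st (31 − 1).
Full months from January 2093 through November 2095 contribute their day counts.
Then 2 days into December 2095.
Total: 30 + 31 + 28 + 31 + 30 + 31 + 30 + 31 + 31 + 30 + 31 + 30 + 31 + 31 + 28 + 31 + 30 + 31 + 30 + 31 + 31 + 30 + 31 + 30 + 31 + 31 + 28 + 31 + 30 + 31 + 30 + 31 + 31 + 30 + 31 + 30 + 2 = 1096.
The subtraction is earlier − later, so the result is −1096 → -1096.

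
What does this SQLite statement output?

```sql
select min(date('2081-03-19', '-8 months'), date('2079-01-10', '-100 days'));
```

2078-10-02

date('2081-03-19', '-8 months') → 2080-07-19.
date('2079-01-10', '-100 days') → 2078-10-02.
Earlier of the two is 2078-10-02.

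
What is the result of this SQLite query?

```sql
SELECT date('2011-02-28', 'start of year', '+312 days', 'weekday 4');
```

`start of year` rewinds 2011-02-28 to 2011-01-01.
Applying '+312 days' to 2011-01-01: counting 312 days forward gives 2011-11-09.
`weekday 4` advances to the next Thursday; 2011-11-09 is a Wednesday, so it moves forward to 2011-11-10.

2011-11-10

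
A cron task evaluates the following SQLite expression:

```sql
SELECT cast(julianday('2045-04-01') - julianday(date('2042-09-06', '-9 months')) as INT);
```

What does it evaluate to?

1212

Adding -9 months to 2042-09-06 gives 2041-12-06.
25 days remain in December 2041 after the 6th (31 − 6).
Full months from January 2042 through March 2045 contribute their day counts.
Then 1 day into April 2045.
Total: 25 + 31 + 28 + 31 + 30 + 31 + 30 + 31 + 31 + 30 + 31 + 30 + 31 + 31 + 28 + 31 + 30 + 31 + 30 + 31 + 31 + 30 + 31 + 30 + 31 + 31 + 29 + 31 + 30 + 31 + 30 + 31 + 31 + 30 + 31 + 30 + 31 + 31 + 28 + 31 + 1 = 1212.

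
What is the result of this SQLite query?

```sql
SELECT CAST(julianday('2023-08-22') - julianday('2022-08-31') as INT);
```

0 days remain in August 2022 after the 31st (31 − 31).
Full months from September 2022 through July 2023 contribute their day counts.
Then 22 days into August 2023.
Total: 0 + 30 + 31 + 30 + 31 + 31 + 28 + 31 + 30 + 31 + 30 + 31 + 22 = 356.

356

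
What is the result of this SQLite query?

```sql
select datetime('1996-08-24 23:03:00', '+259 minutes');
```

1996-08-25 03:22:00

259 minutes = 4h 19m; +259 minutes from 1996-08-24 23:03:00 is 1996-08-25 03:22:00 (crosses midnight).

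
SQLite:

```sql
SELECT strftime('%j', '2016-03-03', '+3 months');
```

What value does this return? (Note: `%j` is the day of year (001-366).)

155

First apply '+3 months': 2016-03-03 → 2016-06-03.
Day-of-year for 2016-06-03: days since 2016-01-01 inclusive = 155, zero-padded to 155.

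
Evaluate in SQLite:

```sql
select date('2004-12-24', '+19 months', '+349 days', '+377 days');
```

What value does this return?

2008-07-19

Adding +19 months to 2004-12-24 gives 2006-07-24.
Applying '+349 days' to 2006-07-24: counting 349 days forward gives 2007-07-08.
Applying '+377 days' to 2007-07-08: counting 377 days forward gives 2008-07-19.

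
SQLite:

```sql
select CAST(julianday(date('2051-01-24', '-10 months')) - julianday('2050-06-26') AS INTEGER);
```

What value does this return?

-94

Adding -10 months to 2051-01-24 gives 2050-03-24.
7 days remain in March 2050 after the 24th (31 − 24).
April 2050: 30 days.
May 2050: 31 days.
Then 26 days into June 2050.
Total: 7 + 30 + 31 + 26 = 94.
The subtraction is earlier − later, so the result is −94 → -94.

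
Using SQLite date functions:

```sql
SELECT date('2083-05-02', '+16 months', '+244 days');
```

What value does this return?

Adding +16 months to 2083-05-02 gives 2084-09-02.
Applying '+244 days' to 2084-09-02: counting 244 days forward gives 2085-05-04.

2085-05-04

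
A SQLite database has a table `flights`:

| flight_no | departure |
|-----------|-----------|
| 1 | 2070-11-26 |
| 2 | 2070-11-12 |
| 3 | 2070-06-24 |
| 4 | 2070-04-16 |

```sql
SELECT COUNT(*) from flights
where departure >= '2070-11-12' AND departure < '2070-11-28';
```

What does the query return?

Rows in [2070-11-12, 2070-11-28): 2070-11-26, 2070-11-12 → 2 rows.

2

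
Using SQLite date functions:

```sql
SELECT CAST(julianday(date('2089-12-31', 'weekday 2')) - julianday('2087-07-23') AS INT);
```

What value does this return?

`weekday 2` advances to the next Tuesday; 2089-12-31 is a Saturday, so it moves forward to 2090-01-03.
8 days remain in July 2087 after the 23rd (31 − 23).
Full months from August 2087 through December 2089 contribute their day counts.
Then 3 days into January 2090.
Total: 8 + 31 + 30 + 31 + 30 + 31 + 31 + 29 + 31 + 30 + 31 + 30 + 31 + 31 + 30 + 31 + 30 + 31 + 31 + 28 + 31 + 30 + 31 + 30 + 31 + 31 + 30 + 31 + 30 + 31 + 3 = 895.

895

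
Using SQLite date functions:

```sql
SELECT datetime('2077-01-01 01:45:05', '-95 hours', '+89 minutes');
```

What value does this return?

-95 hours from 2077-01-01 01:45:05 is 2076-12-28 02:45:05 (crosses midnight).
89 minutes = 1h 29m; +89 minutes from 2076-12-28 02:45:05 is 2076-12-28 04:14:05.

2076-12-28 04:14:05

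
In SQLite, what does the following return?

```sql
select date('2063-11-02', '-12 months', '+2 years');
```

2064-11-02

Adding -12 months to 2063-11-02 gives 2062-11-02.
Adding +2 years to 2062-11-02 gives 2064-11-02.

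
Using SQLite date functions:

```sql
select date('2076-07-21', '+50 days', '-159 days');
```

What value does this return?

Applying '+50 days' to 2076-07-21: counting 50 days forward gives 2076-09-09.
Applying '-159 days' to 2076-09-09: counting 159 days back gives 2076-04-03.

2076-04-03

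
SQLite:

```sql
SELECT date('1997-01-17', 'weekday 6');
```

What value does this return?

1997-01-18

`weekday 6` advances to the next Saturday; 1997-01-17 is a Friday, so it moves forward to 1997-01-18.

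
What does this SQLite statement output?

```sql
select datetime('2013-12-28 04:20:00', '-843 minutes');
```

2013-12-27 14:17:00

843 minutes = 14h 3m; -843 minutes from 2013-12-28 04:20:00 is 2013-12-27 14:17:00 (crosses midnight).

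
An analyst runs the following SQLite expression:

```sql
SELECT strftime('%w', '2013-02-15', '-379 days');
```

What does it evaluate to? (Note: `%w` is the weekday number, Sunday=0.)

First apply '-379 days': 2013-02-15 → 2012-02-02.
2012-02-02 is a Thursday; with Sunday=0 that is 4.

4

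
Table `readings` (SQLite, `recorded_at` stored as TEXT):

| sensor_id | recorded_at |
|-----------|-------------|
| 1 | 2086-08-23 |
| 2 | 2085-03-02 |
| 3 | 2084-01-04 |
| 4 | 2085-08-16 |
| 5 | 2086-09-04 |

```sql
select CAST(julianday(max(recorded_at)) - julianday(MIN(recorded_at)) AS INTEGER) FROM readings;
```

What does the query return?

974

MIN = 2084-01-04, MAX = 2086-09-04.
27 days remain in January 2084 after the 4th (31 − 4).
Full months from February 2084 through August 2086 contribute their day counts.
Then 4 days into September 2086.
Total: 27 + 29 + 31 + 30 + 31 + 30 + 31 + 31 + 30 + 31 + 30 + 31 + 31 + 28 + 31 + 30 + 31 + 30 + 31 + 31 + 30 + 31 + 30 + 31 + 31 + 28 + 31 + 30 + 31 + 30 + 31 + 31 + 4 = 974.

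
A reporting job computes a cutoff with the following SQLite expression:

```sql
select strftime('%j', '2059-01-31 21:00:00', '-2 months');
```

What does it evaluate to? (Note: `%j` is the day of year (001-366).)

First apply '-2 months': 2059-01-31 21:00:00 → 2058-12-01 21:00:00.
Day-of-year for 2058-12-01: days since 2058-01-01 inclusive = 335, zero-padded to 335.

335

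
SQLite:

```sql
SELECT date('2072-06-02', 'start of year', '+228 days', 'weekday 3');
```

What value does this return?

`start of year` rewinds 2072-06-02 to 2072-01-01.
Applying '+228 days' to 2072-01-01: counting 228 days forward gives 2072-08-16.
`weekday 3` advances to the next Wednesday; 2072-08-16 is a Tuesday, so it moves forward to 2072-08-17.

2072-08-17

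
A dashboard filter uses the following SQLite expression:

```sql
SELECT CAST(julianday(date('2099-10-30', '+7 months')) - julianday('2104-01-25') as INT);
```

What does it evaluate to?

-1335

Adding +7 months to 2099-10-30 gives 2100-05-30.
1 day remains in May 2100 after the 30th (31 − 30).
Full months from June 2100 through December 2103 contribute their day counts.
Then 25 days into January 2104.
Total: 1 + 30 + 31 + 31 + 30 + 31 + 30 + 31 + 31 + 28 + 31 + 30 + 31 + 30 + 31 + 31 + 30 + 31 + 30 + 31 + 31 + 28 + 31 + 30 + 31 + 30 + 31 + 31 + 30 + 31 + 30 + 31 + 31 + 28 + 31 + 30 + 31 + 30 + 31 + 31 + 30 + 31 + 30 + 31 + 25 = 1335.
The subtraction is earlier − later, so the result is −1335 → -1335.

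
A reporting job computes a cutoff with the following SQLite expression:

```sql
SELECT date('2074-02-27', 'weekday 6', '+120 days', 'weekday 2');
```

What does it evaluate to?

2074-07-03

`weekday 6` advances to the next Saturday; 2074-02-27 is a Tuesday, so it moves forward to 2074-03-03.
Applying '+120 days' to 2074-03-03: counting 120 days forward gives 2074-07-01.
`weekday 2` advances to the next Tuesday; 2074-07-01 is a Sunday, so it moves forward to 2074-07-03.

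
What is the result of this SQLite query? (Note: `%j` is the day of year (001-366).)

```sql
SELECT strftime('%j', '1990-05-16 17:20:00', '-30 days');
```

First apply '-30 days': 1990-05-16 17:20:00 → 1990-04-16 17:20:00.
Day-of-year for 1990-04-16: days since 1990-01-01 inclusive = 106, zero-padded to 106.

106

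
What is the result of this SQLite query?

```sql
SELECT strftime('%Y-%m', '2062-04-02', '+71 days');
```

First apply '+71 days': 2062-04-02 → 2062-06-12.
`%Y-%m` extracts the year-month: 2062-06.

2062-06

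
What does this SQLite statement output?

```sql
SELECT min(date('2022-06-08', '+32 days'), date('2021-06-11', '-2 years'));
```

2019-06-11

date('2022-06-08', '+32 days') → 2022-07-10.
date('2021-06-11', '-2 years') → 2019-06-11.
Earlier of the two is 2019-06-11.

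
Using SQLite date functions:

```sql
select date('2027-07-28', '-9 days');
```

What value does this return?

Going back 9 days within July lands on 2027-07-19.

2027-07-19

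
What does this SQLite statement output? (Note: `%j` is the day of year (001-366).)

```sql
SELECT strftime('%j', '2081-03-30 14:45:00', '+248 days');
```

First apply '+248 days': 2081-03-30 14:45:00 → 2081-12-03 14:45:00.
Day-of-year for 2081-12-03: days since 2081-01-01 inclusive = 337, zero-padded to 337.

337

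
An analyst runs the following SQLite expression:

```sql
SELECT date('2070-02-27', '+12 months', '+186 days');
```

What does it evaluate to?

Adding +12 months to 2070-02-27 gives 2071-02-27.
Applying '+186 days' to 2071-02-27: counting 186 days forward gives 2071-09-01.

2071-09-01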